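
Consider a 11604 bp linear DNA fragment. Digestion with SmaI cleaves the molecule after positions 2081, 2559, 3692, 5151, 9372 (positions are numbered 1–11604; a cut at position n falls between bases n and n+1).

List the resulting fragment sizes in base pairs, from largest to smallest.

4221, 2232, 2081, 1459, 1133, 478 bp

Linear molecule, 5 cuts → 6 fragments:
  2081 − 0 = 2081 bp
  2559 − 2081 = 478 bp
  3692 − 2559 = 1133 bp
  5151 − 3692 = 1459 bp
  9372 − 5151 = 4221 bp
  11604 − 9372 = 2232 bp
Sorted largest to smallest: 4221, 2232, 2081, 1459, 1133, 478 bp.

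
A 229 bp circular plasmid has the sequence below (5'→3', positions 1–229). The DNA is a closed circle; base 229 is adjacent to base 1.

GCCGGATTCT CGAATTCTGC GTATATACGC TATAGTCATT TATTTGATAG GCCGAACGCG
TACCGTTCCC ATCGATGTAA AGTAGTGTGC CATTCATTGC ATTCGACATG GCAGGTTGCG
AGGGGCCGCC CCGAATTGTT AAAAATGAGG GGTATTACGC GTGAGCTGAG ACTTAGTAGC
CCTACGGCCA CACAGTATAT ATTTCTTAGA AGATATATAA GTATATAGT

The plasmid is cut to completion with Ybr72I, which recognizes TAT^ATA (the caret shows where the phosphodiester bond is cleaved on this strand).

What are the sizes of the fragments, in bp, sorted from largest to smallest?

Ybr72I sites (TATATA) start at positions 22, 196, 214, 222.
Ybr72I cuts after base 3 of each site, so after positions 24, 198, 216, 224.
Circular molecule, 4 cuts → 4 fragments:
  25–198 → 174 bp
  199–216 → 18 bp
  217–224 → 8 bp
  225–229 then 1–24 → 5 + 24 = 29 bp
Sorted largest to smallest: 174, 29, 18, 8 bp.

174, 29, 18, 8 bp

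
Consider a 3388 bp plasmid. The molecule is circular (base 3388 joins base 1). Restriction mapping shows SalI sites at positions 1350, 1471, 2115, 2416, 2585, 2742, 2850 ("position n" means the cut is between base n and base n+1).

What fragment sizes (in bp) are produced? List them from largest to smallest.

1888, 644, 301, 169, 157, 121, 108 bp

Circular molecule, 7 cuts → 7 fragments:
  1471 − 1350 = 121 bp
  2115 − 1471 = 644 bp
  2416 − 2115 = 301 bp
  2585 − 2416 = 169 bp
  2742 − 2585 = 157 bp
  2850 − 2742 = 108 bp
  wrap: 3388 − 2850 + 1350 = 1888 bp
Sorted largest to smallest: 1888, 644, 301, 169, 157, 121, 108 bp.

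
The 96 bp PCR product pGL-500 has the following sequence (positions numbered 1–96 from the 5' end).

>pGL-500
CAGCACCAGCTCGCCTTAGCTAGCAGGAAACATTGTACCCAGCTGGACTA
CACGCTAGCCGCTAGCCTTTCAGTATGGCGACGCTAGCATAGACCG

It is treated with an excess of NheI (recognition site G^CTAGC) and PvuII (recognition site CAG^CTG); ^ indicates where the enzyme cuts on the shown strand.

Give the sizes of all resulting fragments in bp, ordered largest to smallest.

NheI sites (GCTAGC) start at positions 19, 54, 61, 83.
NheI cuts after the first base of each site, so after positions 19, 54, 61, 83.
The PvuII site (CAGCTG) starts at position 40.
PvuII cuts after base 3 of each site, so after position 42.
Combined cut positions: 19, 42, 54, 61, 83.
Linear molecule, 5 cuts → 6 fragments:
  1–19 → 19 bp
  20–42 → 23 bp
  43–54 → 12 bp
  55–61 → 7 bp
  62–83 → 22 bp
  84–96 → 13 bp
Sorted largest to smallest: 23, 22, 19, 13, 12, 7 bp.

23, 22, 19, 13, 12, 7 bp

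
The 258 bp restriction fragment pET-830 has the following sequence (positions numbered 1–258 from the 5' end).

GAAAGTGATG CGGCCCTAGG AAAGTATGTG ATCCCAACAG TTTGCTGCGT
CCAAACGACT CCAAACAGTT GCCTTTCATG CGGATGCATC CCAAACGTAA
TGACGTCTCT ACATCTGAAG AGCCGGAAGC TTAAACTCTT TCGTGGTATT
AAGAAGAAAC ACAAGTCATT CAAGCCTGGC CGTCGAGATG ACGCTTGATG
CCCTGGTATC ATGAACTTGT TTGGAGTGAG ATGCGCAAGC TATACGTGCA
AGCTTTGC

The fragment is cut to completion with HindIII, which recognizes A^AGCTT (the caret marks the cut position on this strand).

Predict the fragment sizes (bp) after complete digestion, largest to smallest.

127, 123, 8 bp

HindIII sites (AAGCTT) start at positions 127, 250.
HindIII cuts after the first base of each site, so after positions 127, 250.
Linear molecule, 2 cuts → 3 fragments:
  1–127 → 127 bp
  128–250 → 123 bp
  251–258 → 8 bp
Sorted largest to smallest: 127, 123, 8 bp.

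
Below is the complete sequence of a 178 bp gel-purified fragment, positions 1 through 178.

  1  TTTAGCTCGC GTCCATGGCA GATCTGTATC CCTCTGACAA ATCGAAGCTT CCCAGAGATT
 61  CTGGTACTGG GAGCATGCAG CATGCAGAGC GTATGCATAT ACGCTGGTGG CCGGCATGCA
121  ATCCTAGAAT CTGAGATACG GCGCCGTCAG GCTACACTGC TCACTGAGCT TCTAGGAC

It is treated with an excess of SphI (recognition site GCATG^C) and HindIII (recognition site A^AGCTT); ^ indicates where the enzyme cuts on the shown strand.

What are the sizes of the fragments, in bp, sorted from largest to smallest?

SphI sites (GCATGC) start at positions 73, 80, 114.
SphI cuts after base 5 of each site (before the last base), so after positions 77, 84, 118.
The HindIII site (AAGCTT) starts at position 45.
HindIII cuts after the first base of each site, so after position 45.
Combined cut positions: 45, 77, 84, 118.
Linear molecule, 4 cuts → 5 fragments:
  1–45 → 45 bp
  46–77 → 32 bp
  78–84 → 7 bp
  85–118 → 34 bp
  119–178 → 60 bp
Sorted largest to smallest: 60, 45, 34, 32, 7 bp.

60, 45, 34, 32, 7 bp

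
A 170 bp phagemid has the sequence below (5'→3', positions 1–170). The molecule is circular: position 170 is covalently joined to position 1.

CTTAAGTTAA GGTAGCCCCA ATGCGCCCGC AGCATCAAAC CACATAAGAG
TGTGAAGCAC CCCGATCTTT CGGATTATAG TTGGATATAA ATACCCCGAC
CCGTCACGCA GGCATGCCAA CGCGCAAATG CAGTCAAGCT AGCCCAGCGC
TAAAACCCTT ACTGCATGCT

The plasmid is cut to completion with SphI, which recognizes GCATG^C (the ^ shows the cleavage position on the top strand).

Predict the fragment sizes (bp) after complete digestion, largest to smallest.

SphI sites (GCATGC) start at positions 112, 164.
SphI cuts after base 5 of each site (before the last base), so after positions 116, 168.
Circular molecule, 2 cuts → 2 fragments:
  117–168 → 52 bp
  169–170 then 1–116 → 2 + 116 = 118 bp
Sorted largest to smallest: 118, 52 bp.

118, 52 bp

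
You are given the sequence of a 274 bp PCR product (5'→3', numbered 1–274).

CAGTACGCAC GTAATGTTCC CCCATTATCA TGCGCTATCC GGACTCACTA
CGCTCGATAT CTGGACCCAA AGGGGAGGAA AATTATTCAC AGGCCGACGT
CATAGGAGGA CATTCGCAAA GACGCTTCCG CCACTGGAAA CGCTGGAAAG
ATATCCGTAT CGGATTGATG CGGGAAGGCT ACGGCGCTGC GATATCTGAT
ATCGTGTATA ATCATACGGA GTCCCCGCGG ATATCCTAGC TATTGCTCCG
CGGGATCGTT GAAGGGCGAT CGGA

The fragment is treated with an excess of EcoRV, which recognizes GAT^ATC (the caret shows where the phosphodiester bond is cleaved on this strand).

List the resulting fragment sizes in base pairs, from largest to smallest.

94, 58, 42, 41, 32, 7 bp

EcoRV sites (GATATC) start at positions 56, 150, 191, 198, 230.
EcoRV cuts after base 3 of each site, so after positions 58, 152, 193, 200, 232.
Linear molecule, 5 cuts → 6 fragments:
  1–58 → 58 bp
  59–152 → 94 bp
  153–193 → 41 bp
  194–200 → 7 bp
  201–232 → 32 bp
  233–274 → 42 bp
Sorted largest to smallest: 94, 58, 42, 41, 32, 7 bp.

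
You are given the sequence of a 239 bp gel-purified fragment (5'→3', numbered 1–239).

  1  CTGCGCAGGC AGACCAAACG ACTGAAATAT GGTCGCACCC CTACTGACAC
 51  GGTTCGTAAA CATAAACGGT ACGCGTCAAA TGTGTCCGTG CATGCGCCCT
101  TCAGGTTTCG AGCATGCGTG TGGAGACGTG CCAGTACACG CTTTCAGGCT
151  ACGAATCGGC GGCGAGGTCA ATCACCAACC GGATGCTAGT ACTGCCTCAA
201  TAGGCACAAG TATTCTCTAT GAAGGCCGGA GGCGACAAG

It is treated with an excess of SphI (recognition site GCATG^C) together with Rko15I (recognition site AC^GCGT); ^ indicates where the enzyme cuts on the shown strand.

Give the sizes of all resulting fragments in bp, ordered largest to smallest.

SphI sites (GCATGC) start at positions 90, 112.
SphI cuts after base 5 of each site (before the last base), so after positions 94, 116.
The Rko15I site (ACGCGT) starts at position 71.
Rko15I cuts after base 2 of each site, so after position 72.
Combined cut positions: 72, 94, 116.
Linear molecule, 3 cuts → 4 fragments:
  1–72 → 72 bp
  73–94 → 22 bp
  95–116 → 22 bp
  117–239 → 123 bp
Sorted largest to smallest: 123, 72, 22, 22 bp.

123, 72, 22, 22 bp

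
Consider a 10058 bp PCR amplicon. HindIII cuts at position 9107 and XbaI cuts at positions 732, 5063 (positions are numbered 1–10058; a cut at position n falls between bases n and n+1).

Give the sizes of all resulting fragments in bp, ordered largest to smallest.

4331, 4044, 951, 732 bp

Combined cut positions (sorted): 732, 5063, 9107.
Linear molecule, 3 cuts → 4 fragments:
  732 − 0 = 732 bp
  5063 − 732 = 4331 bp
  9107 − 5063 = 4044 bp
  10058 − 9107 = 951 bp
Sorted largest to smallest: 4331, 4044, 951, 732 bp.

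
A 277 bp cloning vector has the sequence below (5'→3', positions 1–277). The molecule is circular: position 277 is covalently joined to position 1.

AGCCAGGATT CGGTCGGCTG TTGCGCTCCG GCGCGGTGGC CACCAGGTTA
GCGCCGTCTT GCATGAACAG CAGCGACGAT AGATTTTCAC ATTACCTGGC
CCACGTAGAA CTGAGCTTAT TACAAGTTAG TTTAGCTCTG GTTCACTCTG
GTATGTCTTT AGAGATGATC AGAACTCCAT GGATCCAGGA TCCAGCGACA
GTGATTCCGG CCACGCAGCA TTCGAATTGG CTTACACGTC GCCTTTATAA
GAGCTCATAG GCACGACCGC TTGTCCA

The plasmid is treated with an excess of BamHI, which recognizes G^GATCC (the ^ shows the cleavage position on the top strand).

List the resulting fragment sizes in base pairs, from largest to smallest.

BamHI sites (GGATCC) start at positions 181, 188.
BamHI cuts after the first base of each site, so after positions 181, 188.
Circular molecule, 2 cuts → 2 fragments:
  182–188 → 7 bp
  189–277 then 1–181 → 89 + 181 = 270 bp
Sorted largest to smallest: 270, 7 bp.

270, 7 bp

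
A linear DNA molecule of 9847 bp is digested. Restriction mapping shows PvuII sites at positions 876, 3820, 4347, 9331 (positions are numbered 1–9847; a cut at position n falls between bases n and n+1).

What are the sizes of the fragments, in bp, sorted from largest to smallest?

Linear molecule, 4 cuts → 5 fragments:
  876 − 0 = 876 bp
  3820 − 876 = 2944 bp
  4347 − 3820 = 527 bp
  9331 − 4347 = 4984 bp
  9847 − 9331 = 516 bp
Sorted largest to smallest: 4984, 2944, 876, 527, 516 bp.

4984, 2944, 876, 527, 516 bp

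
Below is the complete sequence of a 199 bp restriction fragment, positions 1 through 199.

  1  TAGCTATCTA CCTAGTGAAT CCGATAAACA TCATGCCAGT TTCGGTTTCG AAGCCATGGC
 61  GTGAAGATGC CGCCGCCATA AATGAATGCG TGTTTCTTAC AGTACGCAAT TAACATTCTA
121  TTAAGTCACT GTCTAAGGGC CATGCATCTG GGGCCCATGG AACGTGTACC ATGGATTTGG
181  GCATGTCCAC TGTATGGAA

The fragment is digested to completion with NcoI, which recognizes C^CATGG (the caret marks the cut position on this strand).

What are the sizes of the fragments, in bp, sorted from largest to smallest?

101, 54, 30, 14 bp

NcoI sites (CCATGG) start at positions 54, 155, 169.
NcoI cuts after the first base of each site, so after positions 54, 155, 169.
Linear molecule, 3 cuts → 4 fragments:
  1–54 → 54 bp
  55–155 → 101 bp
  156–169 → 14 bp
  170–199 → 30 bp
Sorted largest to smallest: 101, 54, 30, 14 bp.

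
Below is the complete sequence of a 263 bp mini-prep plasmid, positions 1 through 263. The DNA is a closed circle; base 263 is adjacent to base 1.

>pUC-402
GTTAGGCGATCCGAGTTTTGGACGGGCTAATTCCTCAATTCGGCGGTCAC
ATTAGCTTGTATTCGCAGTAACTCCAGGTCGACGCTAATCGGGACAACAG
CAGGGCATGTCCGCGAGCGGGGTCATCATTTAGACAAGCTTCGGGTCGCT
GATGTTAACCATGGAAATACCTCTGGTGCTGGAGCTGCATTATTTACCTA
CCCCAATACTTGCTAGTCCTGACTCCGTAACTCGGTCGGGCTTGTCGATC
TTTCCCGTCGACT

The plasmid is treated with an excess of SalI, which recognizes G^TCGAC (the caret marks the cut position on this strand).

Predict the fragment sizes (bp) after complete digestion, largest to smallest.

179, 84 bp

SalI sites (GTCGAC) start at positions 78, 257.
SalI cuts after the first base of each site, so after positions 78, 257.
Circular molecule, 2 cuts → 2 fragments:
  79–257 → 179 bp
  258–263 then 1–78 → 6 + 78 = 84 bp
Sorted largest to smallest: 179, 84 bp.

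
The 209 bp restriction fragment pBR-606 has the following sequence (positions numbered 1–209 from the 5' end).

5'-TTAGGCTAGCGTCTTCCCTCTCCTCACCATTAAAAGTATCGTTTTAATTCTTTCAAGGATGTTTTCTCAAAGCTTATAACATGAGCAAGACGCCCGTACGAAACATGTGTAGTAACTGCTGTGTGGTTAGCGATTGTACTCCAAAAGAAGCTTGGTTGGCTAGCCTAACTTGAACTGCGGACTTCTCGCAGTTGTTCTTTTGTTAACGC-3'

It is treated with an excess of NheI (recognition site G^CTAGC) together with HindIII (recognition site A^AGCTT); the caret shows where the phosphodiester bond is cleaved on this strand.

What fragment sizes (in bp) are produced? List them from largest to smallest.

NheI sites (GCTAGC) start at positions 5, 159.
NheI cuts after the first base of each site, so after positions 5, 159.
HindIII sites (AAGCTT) start at positions 70, 148.
HindIII cuts after the first base of each site, so after positions 70, 148.
Combined cut positions: 5, 70, 148, 159.
Linear molecule, 4 cuts → 5 fragments:
  1–5 → 5 bp
  6–70 → 65 bp
  71–148 → 78 bp
  149–159 → 11 bp
  160–209 → 50 bp
Sorted largest to smallest: 78, 65, 50, 11, 5 bp.

78, 65, 50, 11, 5 bp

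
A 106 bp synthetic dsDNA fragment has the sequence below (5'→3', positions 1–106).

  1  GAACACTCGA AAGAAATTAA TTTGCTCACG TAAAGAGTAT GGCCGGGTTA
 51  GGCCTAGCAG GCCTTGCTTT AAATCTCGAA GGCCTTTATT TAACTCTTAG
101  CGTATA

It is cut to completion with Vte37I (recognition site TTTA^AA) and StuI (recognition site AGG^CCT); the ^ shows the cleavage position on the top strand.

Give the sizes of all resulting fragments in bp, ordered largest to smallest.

52, 24, 11, 10, 9 bp

The Vte37I site (TTTAAA) starts at position 68.
Vte37I cuts after base 4 of each site, so after position 71.
StuI sites (AGGCCT) start at positions 50, 59, 80.
StuI cuts after base 3 of each site, so after positions 52, 61, 82.
Combined cut positions: 52, 61, 71, 82.
Linear molecule, 4 cuts → 5 fragments:
  1–52 → 52 bp
  53–61 → 9 bp
  62–71 → 10 bp
  72–82 → 11 bp
  83–106 → 24 bp
Sorted largest to smallest: 52, 24, 11, 10, 9 bp.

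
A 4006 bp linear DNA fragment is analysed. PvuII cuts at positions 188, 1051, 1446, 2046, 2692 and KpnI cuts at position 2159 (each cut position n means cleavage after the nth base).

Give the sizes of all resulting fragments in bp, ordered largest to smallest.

Combined cut positions (sorted): 188, 1051, 1446, 2046, 2159, 2692.
Linear molecule, 6 cuts → 7 fragments:
  188 − 0 = 188 bp
  1051 − 188 = 863 bp
  1446 − 1051 = 395 bp
  2046 − 1446 = 600 bp
  2159 − 2046 = 113 bp
  2692 − 2159 = 533 bp
  4006 − 2692 = 1314 bp
Sorted largest to smallest: 1314, 863, 600, 533, 395, 188, 113 bp.

1314, 863, 600, 533, 395, 188, 113 bp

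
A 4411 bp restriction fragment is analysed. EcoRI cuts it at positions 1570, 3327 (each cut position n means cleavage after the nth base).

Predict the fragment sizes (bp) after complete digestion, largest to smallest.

Linear molecule, 2 cuts → 3 fragments:
  1570 − 0 = 1570 bp
  3327 − 1570 = 1757 bp
  4411 − 3327 = 1084 bp
Sorted largest to smallest: 1757, 1570, 1084 bp.

1757, 1570, 1084 bp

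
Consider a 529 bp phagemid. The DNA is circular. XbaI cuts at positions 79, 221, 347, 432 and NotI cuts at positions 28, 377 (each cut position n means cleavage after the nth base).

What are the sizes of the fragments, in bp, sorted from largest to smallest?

Combined cut positions (sorted): 28, 79, 221, 347, 377, 432.
Circular molecule, 6 cuts → 6 fragments:
  79 − 28 = 51 bp
  221 − 79 = 142 bp
  347 − 221 = 126 bp
  377 − 347 = 30 bp
  432 − 377 = 55 bp
  wrap: 529 − 432 + 28 = 125 bp
Sorted largest to smallest: 142, 126, 125, 55, 51, 30 bp.

142, 126, 125, 55, 51, 30 bp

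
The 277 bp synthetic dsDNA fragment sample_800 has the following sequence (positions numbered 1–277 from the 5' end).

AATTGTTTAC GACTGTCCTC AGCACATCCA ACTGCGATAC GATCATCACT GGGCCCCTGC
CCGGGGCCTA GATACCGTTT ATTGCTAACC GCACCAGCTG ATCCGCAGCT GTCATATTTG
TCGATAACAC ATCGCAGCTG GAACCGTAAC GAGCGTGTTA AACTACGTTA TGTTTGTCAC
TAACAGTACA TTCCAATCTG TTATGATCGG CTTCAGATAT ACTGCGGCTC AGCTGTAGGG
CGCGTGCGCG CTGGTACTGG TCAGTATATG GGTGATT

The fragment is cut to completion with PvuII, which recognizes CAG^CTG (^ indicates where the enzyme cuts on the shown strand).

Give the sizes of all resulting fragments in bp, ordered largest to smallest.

97, 95, 45, 29, 11 bp

PvuII sites (CAGCTG) start at positions 95, 106, 135, 230.
PvuII cuts after base 3 of each site, so after positions 97, 108, 137, 232.
Linear molecule, 4 cuts → 5 fragments:
  1–97 → 97 bp
  98–108 → 11 bp
  109–137 → 29 bp
  138–232 → 95 bp
  233–277 → 45 bp
Sorted largest to smallest: 97, 95, 45, 29, 11 bp.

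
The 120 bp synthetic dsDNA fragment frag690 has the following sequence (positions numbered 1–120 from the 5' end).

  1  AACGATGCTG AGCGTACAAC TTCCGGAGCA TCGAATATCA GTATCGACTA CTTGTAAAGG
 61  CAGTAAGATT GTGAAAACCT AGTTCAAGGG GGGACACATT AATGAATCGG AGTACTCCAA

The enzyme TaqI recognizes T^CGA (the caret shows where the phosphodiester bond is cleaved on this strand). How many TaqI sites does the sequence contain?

2

TCGA occurs starting at positions 31, 44.
TaqI cuts at 2 sites.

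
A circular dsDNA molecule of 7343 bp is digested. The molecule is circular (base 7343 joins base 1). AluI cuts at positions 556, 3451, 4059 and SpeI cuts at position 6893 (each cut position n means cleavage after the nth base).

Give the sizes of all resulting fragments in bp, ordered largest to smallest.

Combined cut positions (sorted): 556, 3451, 4059, 6893.
Circular molecule, 4 cuts → 4 fragments:
  3451 − 556 = 2895 bp
  4059 − 3451 = 608 bp
  6893 − 4059 = 2834 bp
  wrap: 7343 − 6893 + 556 = 1006 bp
Sorted largest to smallest: 2895, 2834, 1006, 608 bp.

2895, 2834, 1006, 608 bp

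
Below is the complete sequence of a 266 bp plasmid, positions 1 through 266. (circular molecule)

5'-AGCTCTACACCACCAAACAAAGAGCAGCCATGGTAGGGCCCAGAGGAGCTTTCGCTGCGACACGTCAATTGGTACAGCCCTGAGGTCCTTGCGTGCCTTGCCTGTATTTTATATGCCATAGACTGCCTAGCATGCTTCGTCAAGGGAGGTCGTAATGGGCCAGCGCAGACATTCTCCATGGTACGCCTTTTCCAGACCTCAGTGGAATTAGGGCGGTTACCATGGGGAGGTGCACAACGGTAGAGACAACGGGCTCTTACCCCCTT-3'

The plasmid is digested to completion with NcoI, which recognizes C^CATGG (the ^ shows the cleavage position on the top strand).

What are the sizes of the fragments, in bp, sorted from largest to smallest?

148, 74, 44 bp

NcoI sites (CCATGG) start at positions 28, 176, 220.
NcoI cuts after the first base of each site, so after positions 28, 176, 220.
Circular molecule, 3 cuts → 3 fragments:
  29–176 → 148 bp
  177–220 → 44 bp
  221–266 then 1–28 → 46 + 28 = 74 bp
Sorted largest to smallest: 148, 74, 44 bp.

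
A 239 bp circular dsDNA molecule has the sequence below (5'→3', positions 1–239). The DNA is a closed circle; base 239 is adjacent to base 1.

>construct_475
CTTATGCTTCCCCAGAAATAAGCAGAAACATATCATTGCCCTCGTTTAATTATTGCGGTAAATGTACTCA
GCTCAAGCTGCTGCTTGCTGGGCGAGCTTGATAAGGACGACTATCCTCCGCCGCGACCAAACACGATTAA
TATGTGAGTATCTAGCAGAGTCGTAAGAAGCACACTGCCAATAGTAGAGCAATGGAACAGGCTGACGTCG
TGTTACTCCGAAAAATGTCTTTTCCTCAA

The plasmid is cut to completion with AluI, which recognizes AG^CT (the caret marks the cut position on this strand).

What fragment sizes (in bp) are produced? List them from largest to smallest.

AluI sites (AGCT) start at positions 70, 76, 95.
AluI cuts after base 2 of each site, so after positions 71, 77, 96.
Circular molecule, 3 cuts → 3 fragments:
  72–77 → 6 bp
  78–96 → 19 bp
  97–239 then 1–71 → 143 + 71 = 214 bp
Sorted largest to smallest: 214, 19, 6 bp.

214, 19, 6 bp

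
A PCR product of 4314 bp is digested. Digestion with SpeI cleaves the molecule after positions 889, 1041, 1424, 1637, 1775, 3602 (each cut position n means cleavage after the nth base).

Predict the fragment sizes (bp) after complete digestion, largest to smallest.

Linear molecule, 6 cuts → 7 fragments:
  889 − 0 = 889 bp
  1041 − 889 = 152 bp
  1424 − 1041 = 383 bp
  1637 − 1424 = 213 bp
  1775 − 1637 = 138 bp
  3602 − 1775 = 1827 bp
  4314 − 3602 = 712 bp
Sorted largest to smallest: 1827, 889, 712, 383, 213, 152, 138 bp.

1827, 889, 712, 383, 213, 152, 138 bp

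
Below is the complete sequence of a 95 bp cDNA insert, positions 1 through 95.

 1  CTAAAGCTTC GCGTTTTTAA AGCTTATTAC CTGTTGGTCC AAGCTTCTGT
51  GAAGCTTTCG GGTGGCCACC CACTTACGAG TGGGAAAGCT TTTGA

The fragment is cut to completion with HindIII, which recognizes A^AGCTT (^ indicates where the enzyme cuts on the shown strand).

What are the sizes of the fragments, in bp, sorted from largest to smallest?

34, 21, 16, 11, 9, 4 bp

HindIII sites (AAGCTT) start at positions 4, 20, 41, 52, 86.
HindIII cuts after the first base of each site, so after positions 4, 20, 41, 52, 86.
Linear molecule, 5 cuts → 6 fragments:
  1–4 → 4 bp
  5–20 → 16 bp
  21–41 → 21 bp
  42–52 → 11 bp
  53–86 → 34 bp
  87–95 → 9 bp
Sorted largest to smallest: 34, 21, 16, 11, 9, 4 bp.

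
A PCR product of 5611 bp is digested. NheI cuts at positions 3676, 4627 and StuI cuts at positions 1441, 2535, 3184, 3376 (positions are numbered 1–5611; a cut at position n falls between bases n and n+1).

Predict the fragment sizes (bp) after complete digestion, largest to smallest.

1441, 1094, 984, 951, 649, 300, 192 bp

Combined cut positions (sorted): 1441, 2535, 3184, 3376, 3676, 4627.
Linear molecule, 6 cuts → 7 fragments:
  1441 − 0 = 1441 bp
  2535 − 1441 = 1094 bp
  3184 − 2535 = 649 bp
  3376 − 3184 = 192 bp
  3676 − 3376 = 300 bp
  4627 − 3676 = 951 bp
  5611 − 4627 = 984 bp
Sorted largest to smallest: 1441, 1094, 984, 951, 649, 300, 192 bp.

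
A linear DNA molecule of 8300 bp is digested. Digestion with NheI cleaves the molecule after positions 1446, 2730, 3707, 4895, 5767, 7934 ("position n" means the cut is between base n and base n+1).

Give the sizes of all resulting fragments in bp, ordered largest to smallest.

Linear molecule, 6 cuts → 7 fragments:
  1446 − 0 = 1446 bp
  2730 − 1446 = 1284 bp
  3707 − 2730 = 977 bp
  4895 − 3707 = 1188 bp
  5767 − 4895 = 872 bp
  7934 − 5767 = 2167 bp
  8300 − 7934 = 366 bp
Sorted largest to smallest: 2167, 1446, 1284, 1188, 977, 872, 366 bp.

2167, 1446, 1284, 1188, 977, 872, 366 bp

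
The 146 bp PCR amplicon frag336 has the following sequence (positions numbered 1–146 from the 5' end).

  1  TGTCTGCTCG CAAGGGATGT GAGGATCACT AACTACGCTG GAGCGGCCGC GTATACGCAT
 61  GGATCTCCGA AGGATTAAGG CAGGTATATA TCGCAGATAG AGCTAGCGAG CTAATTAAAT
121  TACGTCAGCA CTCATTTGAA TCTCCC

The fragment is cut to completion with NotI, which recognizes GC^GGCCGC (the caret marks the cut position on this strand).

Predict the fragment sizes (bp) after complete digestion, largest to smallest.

The NotI site (GCGGCCGC) starts at position 43.
NotI cuts after base 2 of each site, so after position 44.
Linear molecule, 1 cut → 2 fragments:
  1–44 → 44 bp
  45–146 → 102 bp
Sorted largest to smallest: 102, 44 bp.

102, 44 bp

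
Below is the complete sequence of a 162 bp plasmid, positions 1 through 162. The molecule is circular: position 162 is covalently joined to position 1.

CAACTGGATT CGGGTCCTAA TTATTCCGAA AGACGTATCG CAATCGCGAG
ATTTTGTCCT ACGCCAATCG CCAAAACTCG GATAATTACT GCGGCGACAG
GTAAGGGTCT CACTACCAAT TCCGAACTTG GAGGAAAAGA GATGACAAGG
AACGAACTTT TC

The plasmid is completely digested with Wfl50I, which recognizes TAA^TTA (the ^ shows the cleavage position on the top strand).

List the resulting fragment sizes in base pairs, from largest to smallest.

97, 65 bp

Wfl50I sites (TAATTA) start at positions 18, 83.
Wfl50I cuts after base 3 of each site, so after positions 20, 85.
Circular molecule, 2 cuts → 2 fragments:
  21–85 → 65 bp
  86–162 then 1–20 → 77 + 20 = 97 bp
Sorted largest to smallest: 97, 65 bp.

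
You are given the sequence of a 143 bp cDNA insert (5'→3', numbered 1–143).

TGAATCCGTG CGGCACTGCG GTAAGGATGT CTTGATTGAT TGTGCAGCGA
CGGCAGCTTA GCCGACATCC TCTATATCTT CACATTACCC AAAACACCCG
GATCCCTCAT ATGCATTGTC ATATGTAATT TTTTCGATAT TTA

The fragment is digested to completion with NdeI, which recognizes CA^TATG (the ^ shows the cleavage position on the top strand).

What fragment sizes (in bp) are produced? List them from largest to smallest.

NdeI sites (CATATG) start at positions 108, 120.
NdeI cuts after base 2 of each site, so after positions 109, 121.
Linear molecule, 2 cuts → 3 fragments:
  1–109 → 109 bp
  110–121 → 12 bp
  122–143 → 22 bp
Sorted largest to smallest: 109, 22, 12 bp.

109, 22, 12 bp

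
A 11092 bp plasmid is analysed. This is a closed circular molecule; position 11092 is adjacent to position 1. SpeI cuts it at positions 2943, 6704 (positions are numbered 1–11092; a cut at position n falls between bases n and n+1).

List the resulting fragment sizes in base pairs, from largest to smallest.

Circular molecule, 2 cuts → 2 fragments:
  6704 − 2943 = 3761 bp
  wrap: 11092 − 6704 + 2943 = 7331 bp
Sorted largest to smallest: 7331, 3761 bp.

7331, 3761 bp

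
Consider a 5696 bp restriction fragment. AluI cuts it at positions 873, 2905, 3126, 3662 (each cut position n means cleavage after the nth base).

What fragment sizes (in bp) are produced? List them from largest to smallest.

Linear molecule, 4 cuts → 5 fragments:
  873 − 0 = 873 bp
  2905 − 873 = 2032 bp
  3126 − 2905 = 221 bp
  3662 − 3126 = 536 bp
  5696 − 3662 = 2034 bp
Sorted largest to smallest: 2034, 2032, 873, 536, 221 bp.

2034, 2032, 873, 536, 221 bp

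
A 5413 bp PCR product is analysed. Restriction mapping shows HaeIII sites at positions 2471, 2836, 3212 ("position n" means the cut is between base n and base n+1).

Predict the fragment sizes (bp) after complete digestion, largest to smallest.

2471, 2201, 376, 365 bp

Linear molecule, 3 cuts → 4 fragments:
  2471 − 0 = 2471 bp
  2836 − 2471 = 365 bp
  3212 − 2836 = 376 bp
  5413 − 3212 = 2201 bp
Sorted largest to smallest: 2471, 2201, 376, 365 bp.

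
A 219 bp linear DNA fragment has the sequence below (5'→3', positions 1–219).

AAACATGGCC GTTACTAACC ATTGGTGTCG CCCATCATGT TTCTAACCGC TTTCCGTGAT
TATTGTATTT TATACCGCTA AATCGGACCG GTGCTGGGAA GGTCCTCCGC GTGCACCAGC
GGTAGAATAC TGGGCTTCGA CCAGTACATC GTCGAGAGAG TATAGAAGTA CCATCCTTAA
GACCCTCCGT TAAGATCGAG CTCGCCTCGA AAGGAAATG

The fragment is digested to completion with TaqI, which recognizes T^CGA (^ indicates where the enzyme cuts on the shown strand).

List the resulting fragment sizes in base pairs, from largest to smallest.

TaqI sites (TCGA) start at positions 137, 152, 196, 207.
TaqI cuts after the first base of each site, so after positions 137, 152, 196, 207.
Linear molecule, 4 cuts → 5 fragments:
  1–137 → 137 bp
  138–152 → 15 bp
  153–196 → 44 bp
  197–207 → 11 bp
  208–219 → 12 bp
Sorted largest to smallest: 137, 44, 15, 12, 11 bp.

137, 44, 15, 12, 11 bp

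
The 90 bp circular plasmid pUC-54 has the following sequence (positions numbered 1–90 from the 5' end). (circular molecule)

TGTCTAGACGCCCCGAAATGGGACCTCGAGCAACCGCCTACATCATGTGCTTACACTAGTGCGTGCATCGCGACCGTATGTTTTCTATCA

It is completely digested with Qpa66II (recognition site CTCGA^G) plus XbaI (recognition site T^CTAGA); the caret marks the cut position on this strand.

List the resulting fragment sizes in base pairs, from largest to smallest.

64, 26 bp

The Qpa66II site (CTCGAG) starts at position 25.
Qpa66II cuts after base 5 of each site (before the last base), so after position 29.
The XbaI site (TCTAGA) starts at position 3.
XbaI cuts after the first base of each site, so after position 3.
Combined cut positions: 3, 29.
Circular molecule, 2 cuts → 2 fragments:
  4–29 → 26 bp
  30–90 then 1–3 → 61 + 3 = 64 bp
Sorted largest to smallest: 64, 26 bp.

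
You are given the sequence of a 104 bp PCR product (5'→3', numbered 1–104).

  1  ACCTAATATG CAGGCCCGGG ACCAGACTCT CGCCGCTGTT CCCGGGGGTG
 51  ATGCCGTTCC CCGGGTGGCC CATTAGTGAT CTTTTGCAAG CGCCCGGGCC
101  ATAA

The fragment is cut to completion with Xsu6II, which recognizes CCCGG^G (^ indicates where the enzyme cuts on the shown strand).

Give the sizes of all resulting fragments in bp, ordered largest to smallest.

33, 26, 19, 19, 7 bp

Xsu6II sites (CCCGGG) start at positions 15, 41, 60, 93.
Xsu6II cuts after base 5 of each site (before the last base), so after positions 19, 45, 64, 97.
Linear molecule, 4 cuts → 5 fragments:
  1–19 → 19 bp
  20–45 → 26 bp
  46–64 → 19 bp
  65–97 → 33 bp
  98–104 → 7 bp
Sorted largest to smallest: 33, 26, 19, 19, 7 bp.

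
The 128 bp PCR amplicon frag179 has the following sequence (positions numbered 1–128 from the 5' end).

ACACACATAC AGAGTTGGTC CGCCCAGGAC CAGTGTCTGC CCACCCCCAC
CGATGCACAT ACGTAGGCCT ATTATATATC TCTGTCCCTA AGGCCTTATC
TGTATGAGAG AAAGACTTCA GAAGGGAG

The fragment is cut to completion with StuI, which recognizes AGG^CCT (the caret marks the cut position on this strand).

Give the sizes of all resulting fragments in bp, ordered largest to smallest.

StuI sites (AGGCCT) start at positions 65, 91.
StuI cuts after base 3 of each site, so after positions 67, 93.
Linear molecule, 2 cuts → 3 fragments:
  1–67 → 67 bp
  68–93 → 26 bp
  94–128 → 35 bp
Sorted largest to smallest: 67, 35, 26 bp.

67, 35, 26 bp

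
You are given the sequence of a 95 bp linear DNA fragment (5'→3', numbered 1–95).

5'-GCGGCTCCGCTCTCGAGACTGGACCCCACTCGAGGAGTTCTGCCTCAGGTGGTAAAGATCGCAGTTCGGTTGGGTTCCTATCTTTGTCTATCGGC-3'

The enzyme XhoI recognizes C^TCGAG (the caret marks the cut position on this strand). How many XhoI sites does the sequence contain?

2

CTCGAG occurs starting at positions 12, 29.
XhoI cuts at 2 sites.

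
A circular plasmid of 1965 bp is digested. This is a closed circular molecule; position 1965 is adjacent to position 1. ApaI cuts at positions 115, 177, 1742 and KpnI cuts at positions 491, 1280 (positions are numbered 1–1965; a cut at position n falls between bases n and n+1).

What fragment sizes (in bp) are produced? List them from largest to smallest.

Combined cut positions (sorted): 115, 177, 491, 1280, 1742.
Circular molecule, 5 cuts → 5 fragments:
  177 − 115 = 62 bp
  491 − 177 = 314 bp
  1280 − 491 = 789 bp
  1742 − 1280 = 462 bp
  wrap: 1965 − 1742 + 115 = 338 bp
Sorted largest to smallest: 789, 462, 338, 314, 62 bp.

789, 462, 338, 314, 62 bp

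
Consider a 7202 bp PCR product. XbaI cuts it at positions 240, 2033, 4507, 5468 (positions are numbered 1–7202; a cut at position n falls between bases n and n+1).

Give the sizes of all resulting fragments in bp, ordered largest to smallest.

Linear molecule, 4 cuts → 5 fragments:
  240 − 0 = 240 bp
  2033 − 240 = 1793 bp
  4507 − 2033 = 2474 bp
  5468 − 4507 = 961 bp
  7202 − 5468 = 1734 bp
Sorted largest to smallest: 2474, 1793, 1734, 961, 240 bp.

2474, 1793, 1734, 961, 240 bp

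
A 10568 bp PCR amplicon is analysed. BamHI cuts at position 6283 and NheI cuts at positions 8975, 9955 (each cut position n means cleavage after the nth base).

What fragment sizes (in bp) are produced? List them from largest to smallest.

6283, 2692, 980, 613 bp

Combined cut positions (sorted): 6283, 8975, 9955.
Linear molecule, 3 cuts → 4 fragments:
  6283 − 0 = 6283 bp
  8975 − 6283 = 2692 bp
  9955 − 8975 = 980 bp
  10568 − 9955 = 613 bp
Sorted largest to smallest: 6283, 2692, 980, 613 bp.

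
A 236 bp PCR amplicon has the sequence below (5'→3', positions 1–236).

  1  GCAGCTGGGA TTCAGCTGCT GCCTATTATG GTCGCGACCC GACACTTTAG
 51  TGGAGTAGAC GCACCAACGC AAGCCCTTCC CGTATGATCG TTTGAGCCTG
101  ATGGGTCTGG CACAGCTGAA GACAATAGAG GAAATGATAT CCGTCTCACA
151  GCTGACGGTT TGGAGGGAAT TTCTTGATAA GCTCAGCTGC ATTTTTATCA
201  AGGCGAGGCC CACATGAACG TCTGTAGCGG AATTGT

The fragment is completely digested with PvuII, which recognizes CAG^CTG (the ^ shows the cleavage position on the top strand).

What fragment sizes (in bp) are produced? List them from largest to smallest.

PvuII sites (CAGCTG) start at positions 2, 13, 113, 149, 184.
PvuII cuts after base 3 of each site, so after positions 4, 15, 115, 151, 186.
Linear molecule, 5 cuts → 6 fragments:
  1–4 → 4 bp
  5–15 → 11 bp
  16–115 → 100 bp
  116–151 → 36 bp
  152–186 → 35 bp
  187–236 → 50 bp
Sorted largest to smallest: 100, 50, 36, 35, 11, 4 bp.

100, 50, 36, 35, 11, 4 bp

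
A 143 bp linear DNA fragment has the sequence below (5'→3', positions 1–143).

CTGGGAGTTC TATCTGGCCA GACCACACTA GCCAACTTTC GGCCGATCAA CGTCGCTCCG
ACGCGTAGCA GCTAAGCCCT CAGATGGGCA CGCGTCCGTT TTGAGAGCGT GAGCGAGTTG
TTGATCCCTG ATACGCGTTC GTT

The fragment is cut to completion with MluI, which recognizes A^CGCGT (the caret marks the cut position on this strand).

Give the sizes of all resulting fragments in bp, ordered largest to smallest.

61, 43, 29, 10 bp

MluI sites (ACGCGT) start at positions 61, 90, 133.
MluI cuts after the first base of each site, so after positions 61, 90, 133.
Linear molecule, 3 cuts → 4 fragments:
  1–61 → 61 bp
  62–90 → 29 bp
  91–133 → 43 bp
  134–143 → 10 bp
Sorted largest to smallest: 61, 43, 29, 10 bp.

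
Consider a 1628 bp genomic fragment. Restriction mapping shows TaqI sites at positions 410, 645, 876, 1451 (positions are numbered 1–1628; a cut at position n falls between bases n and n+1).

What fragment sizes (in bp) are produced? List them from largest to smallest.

Linear molecule, 4 cuts → 5 fragments:
  410 − 0 = 410 bp
  645 − 410 = 235 bp
  876 − 645 = 231 bp
  1451 − 876 = 575 bp
  1628 − 1451 = 177 bp
Sorted largest to smallest: 575, 410, 235, 231, 177 bp.

575, 410, 235, 231, 177 bp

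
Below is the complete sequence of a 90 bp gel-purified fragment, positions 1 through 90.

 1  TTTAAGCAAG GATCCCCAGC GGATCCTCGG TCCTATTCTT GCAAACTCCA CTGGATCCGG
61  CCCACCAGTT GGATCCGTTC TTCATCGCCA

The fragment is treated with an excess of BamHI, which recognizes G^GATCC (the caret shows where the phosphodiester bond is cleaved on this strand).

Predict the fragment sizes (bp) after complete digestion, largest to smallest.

32, 19, 18, 11, 10 bp

BamHI sites (GGATCC) start at positions 10, 21, 53, 71.
BamHI cuts after the first base of each site, so after positions 10, 21, 53, 71.
Linear molecule, 4 cuts → 5 fragments:
  1–10 → 10 bp
  11–21 → 11 bp
  22–53 → 32 bp
  54–71 → 18 bp
  72–90 → 19 bp
Sorted largest to smallest: 32, 19, 18, 11, 10 bp.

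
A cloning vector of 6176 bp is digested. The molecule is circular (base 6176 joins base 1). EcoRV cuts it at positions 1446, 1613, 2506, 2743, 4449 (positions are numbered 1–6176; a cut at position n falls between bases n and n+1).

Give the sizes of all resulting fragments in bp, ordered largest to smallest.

Circular molecule, 5 cuts → 5 fragments:
  1613 − 1446 = 167 bp
  2506 − 1613 = 893 bp
  2743 − 2506 = 237 bp
  4449 − 2743 = 1706 bp
  wrap: 6176 − 4449 + 1446 = 3173 bp
Sorted largest to smallest: 3173, 1706, 893, 237, 167 bp.

3173, 1706, 893, 237, 167 bp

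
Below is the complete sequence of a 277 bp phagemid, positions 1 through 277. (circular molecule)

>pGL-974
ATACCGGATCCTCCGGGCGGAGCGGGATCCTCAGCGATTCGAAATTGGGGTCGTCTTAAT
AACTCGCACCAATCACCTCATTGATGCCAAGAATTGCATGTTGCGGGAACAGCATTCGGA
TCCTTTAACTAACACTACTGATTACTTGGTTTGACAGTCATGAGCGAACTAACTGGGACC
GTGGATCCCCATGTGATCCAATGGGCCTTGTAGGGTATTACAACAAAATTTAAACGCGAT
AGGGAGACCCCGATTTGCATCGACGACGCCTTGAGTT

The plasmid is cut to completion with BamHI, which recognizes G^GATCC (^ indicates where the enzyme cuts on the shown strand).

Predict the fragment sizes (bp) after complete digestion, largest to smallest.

100, 93, 65, 19 bp

BamHI sites (GGATCC) start at positions 6, 25, 118, 183.
BamHI cuts after the first base of each site, so after positions 6, 25, 118, 183.
Circular molecule, 4 cuts → 4 fragments:
  7–25 → 19 bp
  26–118 → 93 bp
  119–183 → 65 bp
  184–277 then 1–6 → 94 + 6 = 100 bp
Sorted largest to smallest: 100, 93, 65, 19 bp.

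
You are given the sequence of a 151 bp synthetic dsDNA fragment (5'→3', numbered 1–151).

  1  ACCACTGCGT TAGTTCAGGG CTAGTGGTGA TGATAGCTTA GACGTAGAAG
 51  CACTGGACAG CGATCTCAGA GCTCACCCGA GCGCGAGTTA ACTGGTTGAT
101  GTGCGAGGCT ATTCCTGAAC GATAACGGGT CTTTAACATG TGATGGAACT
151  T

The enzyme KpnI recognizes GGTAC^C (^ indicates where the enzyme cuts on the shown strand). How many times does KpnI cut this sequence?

0

No occurrence of GGTACC is present in the sequence.
KpnI does not cut: 0 sites.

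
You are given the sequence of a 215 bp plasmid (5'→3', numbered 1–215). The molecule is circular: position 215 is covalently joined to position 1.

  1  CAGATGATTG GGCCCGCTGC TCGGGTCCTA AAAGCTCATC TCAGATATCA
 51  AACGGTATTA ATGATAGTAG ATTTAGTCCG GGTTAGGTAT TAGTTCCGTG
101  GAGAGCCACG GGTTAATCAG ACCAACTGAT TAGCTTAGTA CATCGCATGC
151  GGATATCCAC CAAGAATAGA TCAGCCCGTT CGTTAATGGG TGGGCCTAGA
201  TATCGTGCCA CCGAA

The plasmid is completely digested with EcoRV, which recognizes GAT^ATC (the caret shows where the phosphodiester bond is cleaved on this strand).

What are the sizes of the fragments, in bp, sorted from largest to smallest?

EcoRV sites (GATATC) start at positions 44, 152, 199.
EcoRV cuts after base 3 of each site, so after positions 46, 154, 201.
Circular molecule, 3 cuts → 3 fragments:
  47–154 → 108 bp
  155–201 → 47 bp
  202–215 then 1–46 → 14 + 46 = 60 bp
Sorted largest to smallest: 108, 60, 47 bp.

108, 60, 47 bp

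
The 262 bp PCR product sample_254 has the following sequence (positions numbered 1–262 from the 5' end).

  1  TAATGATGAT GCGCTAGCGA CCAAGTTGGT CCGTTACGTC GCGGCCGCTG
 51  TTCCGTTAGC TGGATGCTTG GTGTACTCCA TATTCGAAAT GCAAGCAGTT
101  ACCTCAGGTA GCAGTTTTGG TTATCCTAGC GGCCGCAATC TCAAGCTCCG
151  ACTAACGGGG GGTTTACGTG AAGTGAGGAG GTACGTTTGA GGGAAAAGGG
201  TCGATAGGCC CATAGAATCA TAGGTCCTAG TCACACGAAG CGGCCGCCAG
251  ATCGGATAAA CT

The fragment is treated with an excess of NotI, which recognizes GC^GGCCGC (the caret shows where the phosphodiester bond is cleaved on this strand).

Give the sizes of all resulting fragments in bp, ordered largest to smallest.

NotI sites (GCGGCCGC) start at positions 41, 129, 240.
NotI cuts after base 2 of each site, so after positions 42, 130, 241.
Linear molecule, 3 cuts → 4 fragments:
  1–42 → 42 bp
  43–130 → 88 bp
  131–241 → 111 bp
  242–262 → 21 bp
Sorted largest to smallest: 111, 88, 42, 21 bp.

111, 88, 42, 21 bp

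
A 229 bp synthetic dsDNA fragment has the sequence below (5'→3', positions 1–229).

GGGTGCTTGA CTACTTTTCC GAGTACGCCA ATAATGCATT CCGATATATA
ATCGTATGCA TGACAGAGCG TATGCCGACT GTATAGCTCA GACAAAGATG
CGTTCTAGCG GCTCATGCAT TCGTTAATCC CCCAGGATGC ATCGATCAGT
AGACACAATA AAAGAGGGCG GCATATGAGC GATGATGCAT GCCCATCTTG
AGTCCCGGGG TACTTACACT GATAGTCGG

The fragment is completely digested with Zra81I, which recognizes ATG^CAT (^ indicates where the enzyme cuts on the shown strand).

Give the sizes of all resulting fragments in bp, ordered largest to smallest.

Zra81I sites (ATGCAT) start at positions 34, 56, 115, 137, 185.
Zra81I cuts after base 3 of each site, so after positions 36, 58, 117, 139, 187.
Linear molecule, 5 cuts → 6 fragments:
  1–36 → 36 bp
  37–58 → 22 bp
  59–117 → 59 bp
  118–139 → 22 bp
  140–187 → 48 bp
  188–229 → 42 bp
Sorted largest to smallest: 59, 48, 42, 36, 22, 22 bp.

59, 48, 42, 36, 22, 22 bp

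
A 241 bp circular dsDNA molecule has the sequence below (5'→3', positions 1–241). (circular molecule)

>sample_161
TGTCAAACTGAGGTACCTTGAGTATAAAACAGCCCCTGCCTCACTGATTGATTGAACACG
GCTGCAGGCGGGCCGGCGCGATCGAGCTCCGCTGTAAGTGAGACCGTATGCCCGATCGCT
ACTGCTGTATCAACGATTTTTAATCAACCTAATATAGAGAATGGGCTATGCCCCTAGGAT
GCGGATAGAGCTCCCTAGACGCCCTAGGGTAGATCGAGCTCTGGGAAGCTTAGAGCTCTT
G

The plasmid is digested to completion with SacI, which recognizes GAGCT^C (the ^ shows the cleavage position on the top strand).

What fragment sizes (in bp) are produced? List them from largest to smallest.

104, 92, 28, 17 bp

SacI sites (GAGCTC) start at positions 84, 188, 216, 233.
SacI cuts after base 5 of each site (before the last base), so after positions 88, 192, 220, 237.
Circular molecule, 4 cuts → 4 fragments:
  89–192 → 104 bp
  193–220 → 28 bp
  221–237 → 17 bp
  238–241 then 1–88 → 4 + 88 = 92 bp
Sorted largest to smallest: 104, 92, 28, 17 bp.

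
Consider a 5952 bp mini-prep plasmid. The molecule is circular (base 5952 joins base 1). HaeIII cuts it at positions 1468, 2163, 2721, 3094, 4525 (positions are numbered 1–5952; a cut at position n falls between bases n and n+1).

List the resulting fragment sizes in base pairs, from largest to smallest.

Circular molecule, 5 cuts → 5 fragments:
  2163 − 1468 = 695 bp
  2721 − 2163 = 558 bp
  3094 − 2721 = 373 bp
  4525 − 3094 = 1431 bp
  wrap: 5952 − 4525 + 1468 = 2895 bp
Sorted largest to smallest: 2895, 1431, 695, 558, 373 bp.

2895, 1431, 695, 558, 373 bp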